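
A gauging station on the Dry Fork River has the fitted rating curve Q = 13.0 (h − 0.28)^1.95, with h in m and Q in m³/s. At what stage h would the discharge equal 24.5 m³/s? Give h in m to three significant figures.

h − h₀ = (Q/C)^(1/b) = (24.5/13.0)^(1/1.95) = 1.384 m
h = 0.28 + 1.384 = 1.664 m

1.66 m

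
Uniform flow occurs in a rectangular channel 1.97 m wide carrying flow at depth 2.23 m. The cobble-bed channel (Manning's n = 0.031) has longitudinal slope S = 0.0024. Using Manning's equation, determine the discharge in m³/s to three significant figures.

A = b·y = 1.97 × 2.23 = 4.393 m²
P = b + 2y = 1.97 + 2×2.23 = 6.430 m
R = A/P = 4.393/6.430 = 0.6832 m
Q = (1/n)·A·R^(2/3)·S^(1/2) = (1/0.031) × 4.393 × 0.6832^(2/3) × 0.0024^(1/2) = 5.385 m³/s

5.39 m³/s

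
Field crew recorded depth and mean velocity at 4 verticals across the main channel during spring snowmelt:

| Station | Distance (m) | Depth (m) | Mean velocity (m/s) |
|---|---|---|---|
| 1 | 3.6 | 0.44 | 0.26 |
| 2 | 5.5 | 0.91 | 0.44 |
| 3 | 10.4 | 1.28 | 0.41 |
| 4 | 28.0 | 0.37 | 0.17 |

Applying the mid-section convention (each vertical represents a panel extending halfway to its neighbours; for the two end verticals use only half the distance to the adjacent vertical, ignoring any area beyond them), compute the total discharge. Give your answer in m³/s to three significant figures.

w_1 = (5.5 − 3.6)/2 = 0.95 m; q_1 = 0.26 × 0.44 × 0.95 = 0.1087 m³/s
w_2 = (10.4 − 3.6)/2 = 3.4 m; q_2 = 0.44 × 0.91 × 3.4 = 1.361 m³/s
w_3 = (28.0 − 5.5)/2 = 11.25 m; q_3 = 0.41 × 1.28 × 11.25 = 5.904 m³/s
w_4 = (28.0 − 10.4)/2 = 8.8 m; q_4 = 0.17 × 0.37 × 8.8 = 0.5535 m³/s
Q = Σ qᵢ = 7.928 m³/s

7.93 m³/s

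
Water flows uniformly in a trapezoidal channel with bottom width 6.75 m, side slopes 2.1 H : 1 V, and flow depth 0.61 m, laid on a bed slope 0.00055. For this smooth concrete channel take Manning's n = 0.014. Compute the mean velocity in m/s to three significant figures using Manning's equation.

1.07 m/s

A = (b + z·y)·y = (6.75 + 2.1×0.61)×0.61 = 4.899 m²
P = b + 2y√(1+z²) = 6.75 + 2×0.61×√(1+2.1²) = 9.588 m
R = A/P = 4.899/9.588 = 0.5110 m
Q = (1/n)·A·R^(2/3)·S^(1/2) = (1/0.014) × 4.899 × 0.5110^(2/3) × 0.00055^(1/2) = 5.245 m³/s
V = Q/A = 5.245/4.899 = 1.071 m/s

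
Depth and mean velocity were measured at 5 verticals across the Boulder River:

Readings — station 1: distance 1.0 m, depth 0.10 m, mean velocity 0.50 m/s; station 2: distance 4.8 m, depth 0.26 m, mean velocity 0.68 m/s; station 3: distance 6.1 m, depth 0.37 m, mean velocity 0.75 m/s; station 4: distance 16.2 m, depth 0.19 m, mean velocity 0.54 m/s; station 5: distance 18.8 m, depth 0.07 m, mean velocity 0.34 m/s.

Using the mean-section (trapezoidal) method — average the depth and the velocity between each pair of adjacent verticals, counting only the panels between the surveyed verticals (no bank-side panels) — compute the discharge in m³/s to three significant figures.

Panel 1-2: Δb = 3.8 m, d̄ = (0.10+0.26)/2 = 0.18, v̄ = (0.50+0.68)/2 = 0.59 → q = 3.8×0.18×0.59 = 0.4036 m³/s
Panel 2-3: Δb = 1.3 m, d̄ = (0.26+0.37)/2 = 0.315, v̄ = (0.68+0.75)/2 = 0.715 → q = 1.3×0.315×0.715 = 0.2928 m³/s
Panel 3-4: Δb = 10.1 m, d̄ = (0.37+0.19)/2 = 0.28, v̄ = (0.75+0.54)/2 = 0.645 → q = 10.1×0.28×0.645 = 1.824 m³/s
Panel 4-5: Δb = 2.6 m, d̄ = (0.19+0.07)/2 = 0.13, v̄ = (0.54+0.34)/2 = 0.44 → q = 2.6×0.13×0.44 = 0.1487 m³/s
Q = Σ q = 2.669 m³/s

2.67 m³/s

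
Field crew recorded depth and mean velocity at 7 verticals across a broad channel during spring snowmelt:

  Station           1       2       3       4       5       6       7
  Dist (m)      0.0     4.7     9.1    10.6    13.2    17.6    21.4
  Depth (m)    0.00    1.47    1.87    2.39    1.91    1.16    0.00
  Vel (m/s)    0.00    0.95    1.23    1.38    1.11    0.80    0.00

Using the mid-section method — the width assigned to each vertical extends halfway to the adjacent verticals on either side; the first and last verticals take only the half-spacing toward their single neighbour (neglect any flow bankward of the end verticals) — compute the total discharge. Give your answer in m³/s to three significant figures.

w_2 = (9.1 − 0.0)/2 = 4.55 m; q_2 = 0.95 × 1.47 × 4.55 = 6.354 m³/s
w_3 = (10.6 − 4.7)/2 = 2.95 m; q_3 = 1.23 × 1.87 × 2.95 = 6.785 m³/s
w_4 = (13.2 − 9.1)/2 = 2.05 m; q_4 = 1.38 × 2.39 × 2.05 = 6.761 m³/s
w_5 = (17.6 − 10.6)/2 = 3.5 m; q_5 = 1.11 × 1.91 × 3.5 = 7.420 m³/s
w_6 = (21.4 − 13.2)/2 = 4.1 m; q_6 = 0.80 × 1.16 × 4.1 = 3.805 m³/s
Stations 1, 7 contribute zero (depth or velocity is 0).
Q = Σ qᵢ = 31.13 m³/s

31.1 m³/s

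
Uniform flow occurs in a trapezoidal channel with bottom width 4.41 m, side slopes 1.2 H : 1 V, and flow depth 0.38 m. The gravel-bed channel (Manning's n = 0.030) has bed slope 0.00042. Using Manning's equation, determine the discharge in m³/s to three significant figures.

A = (b + z·y)·y = (4.41 + 1.2×0.38)×0.38 = 1.849 m²
P = b + 2y√(1+z²) = 4.41 + 2×0.38×√(1+1.2²) = 5.597 m
R = A/P = 1.849/5.597 = 0.3304 m
Q = (1/n)·A·R^(2/3)·S^(1/2) = (1/0.030) × 1.849 × 0.3304^(2/3) × 0.00042^(1/2) = 0.6036 m³/s

0.604 m³/s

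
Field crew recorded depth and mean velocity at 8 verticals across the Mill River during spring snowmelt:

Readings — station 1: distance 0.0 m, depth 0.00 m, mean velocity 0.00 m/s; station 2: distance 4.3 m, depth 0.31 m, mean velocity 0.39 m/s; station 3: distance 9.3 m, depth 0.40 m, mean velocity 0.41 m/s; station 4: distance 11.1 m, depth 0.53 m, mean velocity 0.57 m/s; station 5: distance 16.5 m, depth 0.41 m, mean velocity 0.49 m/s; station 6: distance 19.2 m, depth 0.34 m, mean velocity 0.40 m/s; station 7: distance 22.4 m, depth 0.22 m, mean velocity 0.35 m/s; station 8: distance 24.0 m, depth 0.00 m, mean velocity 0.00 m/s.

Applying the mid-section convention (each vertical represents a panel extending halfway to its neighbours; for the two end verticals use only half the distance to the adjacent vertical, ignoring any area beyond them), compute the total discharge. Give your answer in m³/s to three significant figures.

w_2 = (9.3 − 0.0)/2 = 4.65 m; q_2 = 0.39 × 0.31 × 4.65 = 0.5622 m³/s
w_3 = (11.1 − 4.3)/2 = 3.4 m; q_3 = 0.41 × 0.40 × 3.4 = 0.5576 m³/s
w_4 = (16.5 − 9.3)/2 = 3.6 m; q_4 = 0.57 × 0.53 × 3.6 = 1.088 m³/s
w_5 = (19.2 − 11.1)/2 = 4.05 m; q_5 = 0.49 × 0.41 × 4.05 = 0.8136 m³/s
w_6 = (22.4 − 16.5)/2 = 2.95 m; q_6 = 0.40 × 0.34 × 2.95 = 0.4012 m³/s
w_7 = (24.0 − 19.2)/2 = 2.4 m; q_7 = 0.35 × 0.22 × 2.4 = 0.1848 m³/s
Stations 1, 8 contribute zero (depth or velocity is 0).
Q = Σ qᵢ = 3.607 m³/s

3.61 m³/s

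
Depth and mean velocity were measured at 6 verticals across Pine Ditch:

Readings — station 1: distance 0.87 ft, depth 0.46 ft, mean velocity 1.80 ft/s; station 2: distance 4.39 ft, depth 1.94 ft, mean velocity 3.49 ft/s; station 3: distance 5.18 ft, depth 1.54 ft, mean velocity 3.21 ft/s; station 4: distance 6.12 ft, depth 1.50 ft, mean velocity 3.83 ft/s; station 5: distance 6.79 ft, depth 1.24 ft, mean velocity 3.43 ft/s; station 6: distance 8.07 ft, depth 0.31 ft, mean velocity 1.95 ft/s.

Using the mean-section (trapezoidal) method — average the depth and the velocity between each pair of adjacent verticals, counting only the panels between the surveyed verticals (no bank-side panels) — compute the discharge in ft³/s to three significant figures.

26.8 ft³/s

Panel 1-2: Δb = 3.52 ft, d̄ = (0.46+1.94)/2 = 1.2, v̄ = (1.80+3.49)/2 = 2.645 → q = 3.52×1.2×2.645 = 11.17 ft³/s
Panel 2-3: Δb = 0.79 ft, d̄ = (1.94+1.54)/2 = 1.74, v̄ = (3.49+3.21)/2 = 3.35 → q = 0.79×1.74×3.35 = 4.605 ft³/s
Panel 3-4: Δb = 0.94 ft, d̄ = (1.54+1.50)/2 = 1.52, v̄ = (3.21+3.83)/2 = 3.52 → q = 0.94×1.52×3.52 = 5.029 ft³/s
Panel 4-5: Δb = 0.67 ft, d̄ = (1.50+1.24)/2 = 1.37, v̄ = (3.83+3.43)/2 = 3.63 → q = 0.67×1.37×3.63 = 3.332 ft³/s
Panel 5-6: Δb = 1.28 ft, d̄ = (1.24+0.31)/2 = 0.775, v̄ = (3.43+1.95)/2 = 2.69 → q = 1.28×0.775×2.69 = 2.668 ft³/s
Q = Σ q = 26.81 ft³/s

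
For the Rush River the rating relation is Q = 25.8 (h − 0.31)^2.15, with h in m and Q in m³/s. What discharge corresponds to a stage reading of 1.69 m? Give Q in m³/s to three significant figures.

Q = 25.8 × (1.69 − 0.31)^2.15 = 25.8 × 1.38^2.15 = 51.57 m³/s

51.6 m³/s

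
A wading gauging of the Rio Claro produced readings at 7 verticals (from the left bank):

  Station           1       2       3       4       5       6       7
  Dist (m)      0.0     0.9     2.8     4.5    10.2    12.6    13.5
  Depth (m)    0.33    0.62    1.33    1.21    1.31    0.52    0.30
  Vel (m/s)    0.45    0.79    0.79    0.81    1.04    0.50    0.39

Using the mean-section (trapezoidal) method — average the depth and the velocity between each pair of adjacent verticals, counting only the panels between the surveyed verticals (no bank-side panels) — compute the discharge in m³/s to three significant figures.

12.0 m³/s

Panel 1-2: Δb = 0.9 m, d̄ = (0.33+0.62)/2 = 0.475, v̄ = (0.45+0.79)/2 = 0.62 → q = 0.9×0.475×0.62 = 0.2651 m³/s
Panel 2-3: Δb = 1.9 m, d̄ = (0.62+1.33)/2 = 0.975, v̄ = (0.79+0.79)/2 = 0.79 → q = 1.9×0.975×0.79 = 1.463 m³/s
Panel 3-4: Δb = 1.7 m, d̄ = (1.33+1.21)/2 = 1.27, v̄ = (0.79+0.81)/2 = 0.8 → q = 1.7×1.27×0.8 = 1.727 m³/s
Panel 4-5: Δb = 5.7 m, d̄ = (1.21+1.31)/2 = 1.26, v̄ = (0.81+1.04)/2 = 0.925 → q = 5.7×1.26×0.925 = 6.643 m³/s
Panel 5-6: Δb = 2.4 m, d̄ = (1.31+0.52)/2 = 0.915, v̄ = (1.04+0.50)/2 = 0.77 → q = 2.4×0.915×0.77 = 1.691 m³/s
Panel 6-7: Δb = 0.9 m, d̄ = (0.52+0.30)/2 = 0.41, v̄ = (0.50+0.39)/2 = 0.445 → q = 0.9×0.41×0.445 = 0.1642 m³/s
Q = Σ q = 11.95 m³/s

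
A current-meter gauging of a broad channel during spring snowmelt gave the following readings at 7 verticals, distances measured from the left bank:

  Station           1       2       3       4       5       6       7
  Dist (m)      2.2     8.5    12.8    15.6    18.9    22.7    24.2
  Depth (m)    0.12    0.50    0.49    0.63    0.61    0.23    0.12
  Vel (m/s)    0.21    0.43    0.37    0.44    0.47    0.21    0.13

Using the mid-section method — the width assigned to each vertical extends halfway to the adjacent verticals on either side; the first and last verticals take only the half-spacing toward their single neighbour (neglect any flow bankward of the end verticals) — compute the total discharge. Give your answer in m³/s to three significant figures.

w_1 = (8.5 − 2.2)/2 = 3.15 m; q_1 = 0.21 × 0.12 × 3.15 = 0.07938 m³/s
w_2 = (12.8 − 2.2)/2 = 5.3 m; q_2 = 0.43 × 0.50 × 5.3 = 1.140 m³/s
w_3 = (15.6 − 8.5)/2 = 3.55 m; q_3 = 0.37 × 0.49 × 3.55 = 0.6436 m³/s
w_4 = (18.9 − 12.8)/2 = 3.05 m; q_4 = 0.44 × 0.63 × 3.05 = 0.8455 m³/s
w_5 = (22.7 − 15.6)/2 = 3.55 m; q_5 = 0.47 × 0.61 × 3.55 = 1.018 m³/s
w_6 = (24.2 − 18.9)/2 = 2.65 m; q_6 = 0.21 × 0.23 × 2.65 = 0.1280 m³/s
w_7 = (24.2 − 22.7)/2 = 0.75 m; q_7 = 0.13 × 0.12 × 0.75 = 0.01170 m³/s
Q = Σ qᵢ = 3.865 m³/s

3.87 m³/s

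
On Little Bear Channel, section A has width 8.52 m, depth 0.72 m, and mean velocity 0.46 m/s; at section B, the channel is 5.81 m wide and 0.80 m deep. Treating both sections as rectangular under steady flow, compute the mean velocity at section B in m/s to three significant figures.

Q = A₁V₁ = (8.52×0.72) × 0.46 = 2.822 m³/s
A₂ = 5.81 × 0.80 = 4.648 m²
V₂ = Q/A₂ = 2.822/4.648 = 0.6071 m/s

0.607 m/s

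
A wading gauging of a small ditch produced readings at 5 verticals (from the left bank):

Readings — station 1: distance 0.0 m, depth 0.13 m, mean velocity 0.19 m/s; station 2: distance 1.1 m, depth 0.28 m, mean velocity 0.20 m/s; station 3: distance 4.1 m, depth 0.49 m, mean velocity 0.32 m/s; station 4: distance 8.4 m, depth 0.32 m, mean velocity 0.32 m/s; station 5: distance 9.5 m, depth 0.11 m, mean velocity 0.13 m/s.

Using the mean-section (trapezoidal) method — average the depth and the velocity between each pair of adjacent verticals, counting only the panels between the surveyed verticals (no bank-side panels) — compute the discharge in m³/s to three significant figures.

0.955 m³/s

Panel 1-2: Δb = 1.1 m, d̄ = (0.13+0.28)/2 = 0.205, v̄ = (0.19+0.20)/2 = 0.195 → q = 1.1×0.205×0.195 = 0.04397 m³/s
Panel 2-3: Δb = 3 m, d̄ = (0.28+0.49)/2 = 0.385, v̄ = (0.20+0.32)/2 = 0.26 → q = 3×0.385×0.26 = 0.3003 m³/s
Panel 3-4: Δb = 4.3 m, d̄ = (0.49+0.32)/2 = 0.405, v̄ = (0.32+0.32)/2 = 0.32 → q = 4.3×0.405×0.32 = 0.5573 m³/s
Panel 4-5: Δb = 1.1 m, d̄ = (0.32+0.11)/2 = 0.215, v̄ = (0.32+0.13)/2 = 0.225 → q = 1.1×0.215×0.225 = 0.05321 m³/s
Q = Σ q = 0.9548 m³/s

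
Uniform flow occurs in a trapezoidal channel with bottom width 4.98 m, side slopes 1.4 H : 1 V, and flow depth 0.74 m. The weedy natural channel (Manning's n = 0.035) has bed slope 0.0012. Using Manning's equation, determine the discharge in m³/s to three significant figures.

A = (b + z·y)·y = (4.98 + 1.4×0.74)×0.74 = 4.452 m²
P = b + 2y√(1+z²) = 4.98 + 2×0.74×√(1+1.4²) = 7.526 m
R = A/P = 4.452/7.526 = 0.5915 m
Q = (1/n)·A·R^(2/3)·S^(1/2) = (1/0.035) × 4.452 × 0.5915^(2/3) × 0.0012^(1/2) = 3.105 m³/s

3.10 m³/s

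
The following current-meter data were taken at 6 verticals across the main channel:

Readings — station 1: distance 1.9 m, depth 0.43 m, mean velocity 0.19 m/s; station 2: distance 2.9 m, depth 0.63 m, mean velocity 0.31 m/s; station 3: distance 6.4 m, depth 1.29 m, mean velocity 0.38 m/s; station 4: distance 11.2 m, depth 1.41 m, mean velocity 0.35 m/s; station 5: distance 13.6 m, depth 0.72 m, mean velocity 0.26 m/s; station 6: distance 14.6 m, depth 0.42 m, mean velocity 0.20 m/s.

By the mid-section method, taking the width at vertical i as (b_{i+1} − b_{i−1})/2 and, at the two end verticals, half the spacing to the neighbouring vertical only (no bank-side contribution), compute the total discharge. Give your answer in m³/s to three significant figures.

4.65 m³/s

w_1 = (2.9 − 1.9)/2 = 0.5 m; q_1 = 0.19 × 0.43 × 0.5 = 0.04085 m³/s
w_2 = (6.4 − 1.9)/2 = 2.25 m; q_2 = 0.31 × 0.63 × 2.25 = 0.4394 m³/s
w_3 = (11.2 − 2.9)/2 = 4.15 m; q_3 = 0.38 × 1.29 × 4.15 = 2.034 m³/s
w_4 = (13.6 − 6.4)/2 = 3.6 m; q_4 = 0.35 × 1.41 × 3.6 = 1.777 m³/s
w_5 = (14.6 − 11.2)/2 = 1.7 m; q_5 = 0.26 × 0.72 × 1.7 = 0.3182 m³/s
w_6 = (14.6 − 13.6)/2 = 0.5 m; q_6 = 0.20 × 0.42 × 0.5 = 0.04200 m³/s
Q = Σ qᵢ = 4.651 m³/s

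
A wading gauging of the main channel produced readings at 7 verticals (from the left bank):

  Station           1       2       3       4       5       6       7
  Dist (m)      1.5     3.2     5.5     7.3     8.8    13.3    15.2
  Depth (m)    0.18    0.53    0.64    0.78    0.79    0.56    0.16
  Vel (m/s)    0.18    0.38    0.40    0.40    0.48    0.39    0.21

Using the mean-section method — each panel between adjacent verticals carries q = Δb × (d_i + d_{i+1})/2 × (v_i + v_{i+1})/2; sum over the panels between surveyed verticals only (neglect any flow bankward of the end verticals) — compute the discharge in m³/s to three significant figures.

3.25 m³/s

Panel 1-2: Δb = 1.7 m, d̄ = (0.18+0.53)/2 = 0.355, v̄ = (0.18+0.38)/2 = 0.28 → q = 1.7×0.355×0.28 = 0.1690 m³/s
Panel 2-3: Δb = 2.3 m, d̄ = (0.53+0.64)/2 = 0.585, v̄ = (0.38+0.40)/2 = 0.39 → q = 2.3×0.585×0.39 = 0.5247 m³/s
Panel 3-4: Δb = 1.8 m, d̄ = (0.64+0.78)/2 = 0.71, v̄ = (0.40+0.40)/2 = 0.4 → q = 1.8×0.71×0.4 = 0.5112 m³/s
Panel 4-5: Δb = 1.5 m, d̄ = (0.78+0.79)/2 = 0.785, v̄ = (0.40+0.48)/2 = 0.44 → q = 1.5×0.785×0.44 = 0.5181 m³/s
Panel 5-6: Δb = 4.5 m, d̄ = (0.79+0.56)/2 = 0.675, v̄ = (0.48+0.39)/2 = 0.435 → q = 4.5×0.675×0.435 = 1.321 m³/s
Panel 6-7: Δb = 1.9 m, d̄ = (0.56+0.16)/2 = 0.36, v̄ = (0.39+0.21)/2 = 0.3 → q = 1.9×0.36×0.3 = 0.2052 m³/s
Q = Σ q = 3.250 m³/s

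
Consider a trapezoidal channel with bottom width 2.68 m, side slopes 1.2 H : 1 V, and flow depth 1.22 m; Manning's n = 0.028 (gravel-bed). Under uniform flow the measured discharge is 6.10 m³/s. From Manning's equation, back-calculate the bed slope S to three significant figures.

A = (b + z·y)·y = (2.68 + 1.2×1.22)×1.22 = 5.056 m²
P = b + 2y√(1+z²) = 2.68 + 2×1.22×√(1+1.2²) = 6.491 m
R = A/P = 5.056/6.491 = 0.7788 m
S = (Q·n / (1·A·R^(2/3)))² = (6.10×0.028 / (1×5.056×0.8465))² = 0.001593

0.00159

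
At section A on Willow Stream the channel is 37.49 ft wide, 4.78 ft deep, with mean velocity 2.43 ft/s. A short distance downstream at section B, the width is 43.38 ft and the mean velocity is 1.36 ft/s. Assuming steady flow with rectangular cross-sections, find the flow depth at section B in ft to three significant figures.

7.38 ft

Q = A₁V₁ = (37.49×4.78) × 2.43 = 435.5 ft³/s
d₂ = Q/(b₂ V₂) = 435.5/(43.38×1.36) = 7.381 ft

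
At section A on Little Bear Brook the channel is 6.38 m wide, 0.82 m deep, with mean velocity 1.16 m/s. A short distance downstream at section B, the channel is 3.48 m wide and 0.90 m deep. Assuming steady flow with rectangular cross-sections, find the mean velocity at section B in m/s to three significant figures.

Q = A₁V₁ = (6.38×0.82) × 1.16 = 6.069 m³/s
A₂ = 3.48 × 0.90 = 3.132 m²
V₂ = Q/A₂ = 6.069/3.132 = 1.938 m/s

1.94 m/s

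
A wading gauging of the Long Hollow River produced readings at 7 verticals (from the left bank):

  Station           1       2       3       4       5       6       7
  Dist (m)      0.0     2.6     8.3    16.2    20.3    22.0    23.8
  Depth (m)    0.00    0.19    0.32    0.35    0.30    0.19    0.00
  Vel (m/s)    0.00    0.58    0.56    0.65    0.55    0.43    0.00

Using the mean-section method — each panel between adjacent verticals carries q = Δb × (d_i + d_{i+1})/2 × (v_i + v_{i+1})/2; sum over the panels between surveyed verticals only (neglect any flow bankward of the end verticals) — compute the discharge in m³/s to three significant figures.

Panel 1-2: Δb = 2.6 m, d̄ = (0.00+0.19)/2 = 0.095, v̄ = (0.00+0.58)/2 = 0.29 → q = 2.6×0.095×0.29 = 0.07163 m³/s
Panel 2-3: Δb = 5.7 m, d̄ = (0.19+0.32)/2 = 0.255, v̄ = (0.58+0.56)/2 = 0.57 → q = 5.7×0.255×0.57 = 0.8285 m³/s
Panel 3-4: Δb = 7.9 m, d̄ = (0.32+0.35)/2 = 0.335, v̄ = (0.56+0.65)/2 = 0.605 → q = 7.9×0.335×0.605 = 1.601 m³/s
Panel 4-5: Δb = 4.1 m, d̄ = (0.35+0.30)/2 = 0.325, v̄ = (0.65+0.55)/2 = 0.6 → q = 4.1×0.325×0.6 = 0.7995 m³/s
Panel 5-6: Δb = 1.7 m, d̄ = (0.30+0.19)/2 = 0.245, v̄ = (0.55+0.43)/2 = 0.49 → q = 1.7×0.245×0.49 = 0.2041 m³/s
Panel 6-7: Δb = 1.8 m, d̄ = (0.19+0.00)/2 = 0.095, v̄ = (0.43+0.00)/2 = 0.215 → q = 1.8×0.095×0.215 = 0.03677 m³/s
Q = Σ q = 3.542 m³/s

3.54 m³/s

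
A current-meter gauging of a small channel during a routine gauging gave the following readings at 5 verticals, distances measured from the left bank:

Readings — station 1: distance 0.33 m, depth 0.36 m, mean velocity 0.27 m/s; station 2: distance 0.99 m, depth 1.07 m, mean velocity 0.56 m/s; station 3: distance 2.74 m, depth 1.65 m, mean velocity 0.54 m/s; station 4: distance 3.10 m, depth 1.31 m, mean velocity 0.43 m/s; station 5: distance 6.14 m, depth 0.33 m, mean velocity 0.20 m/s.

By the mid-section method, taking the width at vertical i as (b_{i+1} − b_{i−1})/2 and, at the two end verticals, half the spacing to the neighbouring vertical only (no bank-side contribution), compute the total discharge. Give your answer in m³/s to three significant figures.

w_1 = (0.99 − 0.33)/2 = 0.33 m; q_1 = 0.27 × 0.36 × 0.33 = 0.03208 m³/s
w_2 = (2.74 − 0.33)/2 = 1.205 m; q_2 = 0.56 × 1.07 × 1.205 = 0.7220 m³/s
w_3 = (3.10 − 0.99)/2 = 1.055 m; q_3 = 0.54 × 1.65 × 1.055 = 0.9400 m³/s
w_4 = (6.14 − 2.74)/2 = 1.7 m; q_4 = 0.43 × 1.31 × 1.7 = 0.9576 m³/s
w_5 = (6.14 − 3.10)/2 = 1.52 m; q_5 = 0.20 × 0.33 × 1.52 = 0.1003 m³/s
Q = Σ qᵢ = 2.752 m³/s

2.75 m³/s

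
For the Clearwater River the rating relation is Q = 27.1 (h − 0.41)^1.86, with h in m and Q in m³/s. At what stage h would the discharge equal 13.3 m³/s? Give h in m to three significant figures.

h − h₀ = (Q/C)^(1/b) = (13.3/27.1)^(1/1.86) = 0.6820 m
h = 0.41 + 0.6820 = 1.092 m

1.09 m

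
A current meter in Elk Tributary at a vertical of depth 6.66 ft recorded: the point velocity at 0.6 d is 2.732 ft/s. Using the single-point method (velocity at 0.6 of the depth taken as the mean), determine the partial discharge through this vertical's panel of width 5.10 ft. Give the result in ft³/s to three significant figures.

v̄ = v₀.₆ = 2.732 ft/s
q = v̄ × d × w = 2.732 × 6.66 × 5.10 = 92.80 ft³/s

92.8 ft³/s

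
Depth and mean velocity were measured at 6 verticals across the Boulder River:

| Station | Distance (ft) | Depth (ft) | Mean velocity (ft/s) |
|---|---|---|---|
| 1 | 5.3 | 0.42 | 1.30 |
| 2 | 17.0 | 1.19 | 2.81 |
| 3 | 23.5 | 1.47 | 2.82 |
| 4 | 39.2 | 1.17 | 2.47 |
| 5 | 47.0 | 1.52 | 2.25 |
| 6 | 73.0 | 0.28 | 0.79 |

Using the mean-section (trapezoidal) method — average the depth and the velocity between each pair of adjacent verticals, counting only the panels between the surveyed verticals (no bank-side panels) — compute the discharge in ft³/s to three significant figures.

159 ft³/s

Panel 1-2: Δb = 11.7 ft, d̄ = (0.42+1.19)/2 = 0.805, v̄ = (1.30+2.81)/2 = 2.055 → q = 11.7×0.805×2.055 = 19.36 ft³/s
Panel 2-3: Δb = 6.5 ft, d̄ = (1.19+1.47)/2 = 1.33, v̄ = (2.81+2.82)/2 = 2.815 → q = 6.5×1.33×2.815 = 24.34 ft³/s
Panel 3-4: Δb = 15.7 ft, d̄ = (1.47+1.17)/2 = 1.32, v̄ = (2.82+2.47)/2 = 2.645 → q = 15.7×1.32×2.645 = 54.81 ft³/s
Panel 4-5: Δb = 7.8 ft, d̄ = (1.17+1.52)/2 = 1.345, v̄ = (2.47+2.25)/2 = 2.36 → q = 7.8×1.345×2.36 = 24.76 ft³/s
Panel 5-6: Δb = 26 ft, d̄ = (1.52+0.28)/2 = 0.9, v̄ = (2.25+0.79)/2 = 1.52 → q = 26×0.9×1.52 = 35.57 ft³/s
Q = Σ q = 158.8 ft³/s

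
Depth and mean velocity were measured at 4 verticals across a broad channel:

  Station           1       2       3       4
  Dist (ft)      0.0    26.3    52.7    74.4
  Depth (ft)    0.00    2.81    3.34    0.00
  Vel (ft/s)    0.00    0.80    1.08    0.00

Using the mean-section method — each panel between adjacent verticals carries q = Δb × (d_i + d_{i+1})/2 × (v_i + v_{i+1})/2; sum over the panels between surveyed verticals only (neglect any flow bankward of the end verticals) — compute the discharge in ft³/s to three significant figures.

Panel 1-2: Δb = 26.3 ft, d̄ = (0.00+2.81)/2 = 1.405, v̄ = (0.00+0.80)/2 = 0.4 → q = 26.3×1.405×0.4 = 14.78 ft³/s
Panel 2-3: Δb = 26.4 ft, d̄ = (2.81+3.34)/2 = 3.075, v̄ = (0.80+1.08)/2 = 0.94 → q = 26.4×3.075×0.94 = 76.31 ft³/s
Panel 3-4: Δb = 21.7 ft, d̄ = (3.34+0.00)/2 = 1.67, v̄ = (1.08+0.00)/2 = 0.54 → q = 21.7×1.67×0.54 = 19.57 ft³/s
Q = Σ q = 110.7 ft³/s

111 ft³/s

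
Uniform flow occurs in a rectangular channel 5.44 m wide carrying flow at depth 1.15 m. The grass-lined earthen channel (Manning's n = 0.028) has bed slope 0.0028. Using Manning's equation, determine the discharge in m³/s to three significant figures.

A = b·y = 5.44 × 1.15 = 6.256 m²
P = b + 2y = 5.44 + 2×1.15 = 7.740 m
R = A/P = 6.256/7.740 = 0.8083 m
Q = (1/n)·A·R^(2/3)·S^(1/2) = (1/0.028) × 6.256 × 0.8083^(2/3) × 0.0028^(1/2) = 10.26 m³/s

10.3 m³/s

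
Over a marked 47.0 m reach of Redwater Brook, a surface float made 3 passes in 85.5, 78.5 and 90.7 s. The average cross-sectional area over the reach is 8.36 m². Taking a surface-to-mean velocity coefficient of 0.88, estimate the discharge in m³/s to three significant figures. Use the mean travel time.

t̄ = (85.5 + 78.5 + 90.7) / 3 = 84.9 s
v_surface = L / t̄ = 47.0 / 84.9 = 0.5536 m/s
v_mean = 0.88 × 0.5536 = 0.4872 m/s
Q = A × v_mean = 8.36 × 0.4872 = 4.073 m³/s

4.07 m³/s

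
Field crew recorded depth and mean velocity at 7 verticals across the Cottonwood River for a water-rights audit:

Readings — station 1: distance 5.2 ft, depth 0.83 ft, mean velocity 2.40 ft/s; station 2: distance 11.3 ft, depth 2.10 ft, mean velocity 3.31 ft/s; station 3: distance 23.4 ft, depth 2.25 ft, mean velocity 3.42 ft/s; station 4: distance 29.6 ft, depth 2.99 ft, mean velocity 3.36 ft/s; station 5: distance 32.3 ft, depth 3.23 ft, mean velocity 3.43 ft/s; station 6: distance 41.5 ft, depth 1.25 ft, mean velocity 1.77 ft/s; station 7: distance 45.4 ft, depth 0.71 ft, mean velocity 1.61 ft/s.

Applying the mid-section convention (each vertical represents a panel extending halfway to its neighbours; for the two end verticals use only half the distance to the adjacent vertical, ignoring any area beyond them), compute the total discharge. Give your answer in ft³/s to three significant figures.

267 ft³/s

w_1 = (11.3 − 5.2)/2 = 3.05 ft; q_1 = 2.40 × 0.83 × 3.05 = 6.076 ft³/s
w_2 = (23.4 − 5.2)/2 = 9.1 ft; q_2 = 3.31 × 2.10 × 9.1 = 63.25 ft³/s
w_3 = (29.6 − 11.3)/2 = 9.15 ft; q_3 = 3.42 × 2.25 × 9.15 = 70.41 ft³/s
w_4 = (32.3 − 23.4)/2 = 4.45 ft; q_4 = 3.36 × 2.99 × 4.45 = 44.71 ft³/s
w_5 = (41.5 − 29.6)/2 = 5.95 ft; q_5 = 3.43 × 3.23 × 5.95 = 65.92 ft³/s
w_6 = (45.4 − 32.3)/2 = 6.55 ft; q_6 = 1.77 × 1.25 × 6.55 = 14.49 ft³/s
w_7 = (45.4 − 41.5)/2 = 1.95 ft; q_7 = 1.61 × 0.71 × 1.95 = 2.229 ft³/s
Q = Σ qᵢ = 267.1 ft³/s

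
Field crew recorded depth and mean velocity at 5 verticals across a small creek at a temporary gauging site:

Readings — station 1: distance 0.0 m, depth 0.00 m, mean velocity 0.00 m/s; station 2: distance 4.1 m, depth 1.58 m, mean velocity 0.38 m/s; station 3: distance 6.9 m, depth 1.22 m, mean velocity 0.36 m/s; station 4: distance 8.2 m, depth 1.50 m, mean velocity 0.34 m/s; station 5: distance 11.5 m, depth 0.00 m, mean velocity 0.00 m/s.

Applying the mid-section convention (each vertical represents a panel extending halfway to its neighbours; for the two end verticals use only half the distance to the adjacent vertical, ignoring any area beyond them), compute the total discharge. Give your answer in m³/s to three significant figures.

w_2 = (6.9 − 0.0)/2 = 3.45 m; q_2 = 0.38 × 1.58 × 3.45 = 2.071 m³/s
w_3 = (8.2 − 4.1)/2 = 2.05 m; q_3 = 0.36 × 1.22 × 2.05 = 0.9004 m³/s
w_4 = (11.5 − 6.9)/2 = 2.3 m; q_4 = 0.34 × 1.50 × 2.3 = 1.173 m³/s
Stations 1, 5 contribute zero (depth or velocity is 0).
Q = Σ qᵢ = 4.145 m³/s

4.14 m³/s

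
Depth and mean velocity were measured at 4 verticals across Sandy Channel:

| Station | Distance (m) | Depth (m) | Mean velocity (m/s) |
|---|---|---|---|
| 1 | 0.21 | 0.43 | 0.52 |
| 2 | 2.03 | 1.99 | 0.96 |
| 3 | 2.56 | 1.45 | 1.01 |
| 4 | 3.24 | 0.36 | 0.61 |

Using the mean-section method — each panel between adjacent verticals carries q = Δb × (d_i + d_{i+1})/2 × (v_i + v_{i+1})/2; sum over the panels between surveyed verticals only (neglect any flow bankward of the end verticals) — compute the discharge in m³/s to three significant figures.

3.03 m³/s

Panel 1-2: Δb = 1.82 m, d̄ = (0.43+1.99)/2 = 1.21, v̄ = (0.52+0.96)/2 = 0.74 → q = 1.82×1.21×0.74 = 1.630 m³/s
Panel 2-3: Δb = 0.53 m, d̄ = (1.99+1.45)/2 = 1.72, v̄ = (0.96+1.01)/2 = 0.985 → q = 0.53×1.72×0.985 = 0.8979 m³/s
Panel 3-4: Δb = 0.68 m, d̄ = (1.45+0.36)/2 = 0.905, v̄ = (1.01+0.61)/2 = 0.81 → q = 0.68×0.905×0.81 = 0.4985 m³/s
Q = Σ q = 3.026 m³/s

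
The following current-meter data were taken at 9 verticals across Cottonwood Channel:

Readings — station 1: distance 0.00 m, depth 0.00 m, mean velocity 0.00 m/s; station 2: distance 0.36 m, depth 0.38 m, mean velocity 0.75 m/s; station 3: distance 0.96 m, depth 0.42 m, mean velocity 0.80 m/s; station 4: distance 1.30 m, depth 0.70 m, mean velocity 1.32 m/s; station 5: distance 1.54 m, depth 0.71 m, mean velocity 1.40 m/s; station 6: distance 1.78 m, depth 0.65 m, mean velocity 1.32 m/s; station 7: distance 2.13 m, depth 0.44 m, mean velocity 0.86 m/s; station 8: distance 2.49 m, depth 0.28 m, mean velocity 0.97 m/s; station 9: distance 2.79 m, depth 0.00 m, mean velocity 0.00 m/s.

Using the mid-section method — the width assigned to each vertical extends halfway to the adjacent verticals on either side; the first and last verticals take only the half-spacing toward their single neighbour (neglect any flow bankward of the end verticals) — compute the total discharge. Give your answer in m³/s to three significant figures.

1.28 m³/s

w_2 = (0.96 − 0.00)/2 = 0.48 m; q_2 = 0.75 × 0.38 × 0.48 = 0.1368 m³/s
w_3 = (1.30 − 0.36)/2 = 0.47 m; q_3 = 0.80 × 0.42 × 0.47 = 0.1579 m³/s
w_4 = (1.54 − 0.96)/2 = 0.29 m; q_4 = 1.32 × 0.70 × 0.29 = 0.2680 m³/s
w_5 = (1.78 − 1.30)/2 = 0.24 m; q_5 = 1.40 × 0.71 × 0.24 = 0.2386 m³/s
w_6 = (2.13 − 1.54)/2 = 0.295 m; q_6 = 1.32 × 0.65 × 0.295 = 0.2531 m³/s
w_7 = (2.49 − 1.78)/2 = 0.355 m; q_7 = 0.86 × 0.44 × 0.355 = 0.1343 m³/s
w_8 = (2.79 − 2.13)/2 = 0.33 m; q_8 = 0.97 × 0.28 × 0.33 = 0.08963 m³/s
Stations 1, 9 contribute zero (depth or velocity is 0).
Q = Σ qᵢ = 1.278 m³/s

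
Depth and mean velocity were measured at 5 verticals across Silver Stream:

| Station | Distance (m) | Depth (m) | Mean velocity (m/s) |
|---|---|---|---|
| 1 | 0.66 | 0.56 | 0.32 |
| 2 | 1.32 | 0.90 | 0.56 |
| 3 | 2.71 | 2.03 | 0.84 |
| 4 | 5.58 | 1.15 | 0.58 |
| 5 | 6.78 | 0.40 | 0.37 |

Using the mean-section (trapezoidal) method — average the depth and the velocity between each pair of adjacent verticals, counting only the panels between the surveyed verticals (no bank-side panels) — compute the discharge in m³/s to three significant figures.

Panel 1-2: Δb = 0.66 m, d̄ = (0.56+0.90)/2 = 0.73, v̄ = (0.32+0.56)/2 = 0.44 → q = 0.66×0.73×0.44 = 0.2120 m³/s
Panel 2-3: Δb = 1.39 m, d̄ = (0.90+2.03)/2 = 1.465, v̄ = (0.56+0.84)/2 = 0.7 → q = 1.39×1.465×0.7 = 1.425 m³/s
Panel 3-4: Δb = 2.87 m, d̄ = (2.03+1.15)/2 = 1.59, v̄ = (0.84+0.58)/2 = 0.71 → q = 2.87×1.59×0.71 = 3.240 m³/s
Panel 4-5: Δb = 1.2 m, d̄ = (1.15+0.40)/2 = 0.775, v̄ = (0.58+0.37)/2 = 0.475 → q = 1.2×0.775×0.475 = 0.4418 m³/s
Q = Σ q = 5.319 m³/s

5.32 m³/s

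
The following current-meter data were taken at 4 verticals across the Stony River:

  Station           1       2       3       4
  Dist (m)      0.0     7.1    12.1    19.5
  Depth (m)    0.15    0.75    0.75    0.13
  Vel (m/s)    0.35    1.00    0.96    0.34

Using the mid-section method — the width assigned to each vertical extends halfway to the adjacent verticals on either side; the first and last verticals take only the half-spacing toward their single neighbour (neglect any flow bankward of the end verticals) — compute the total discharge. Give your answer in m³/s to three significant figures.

w_1 = (7.1 − 0.0)/2 = 3.55 m; q_1 = 0.35 × 0.15 × 3.55 = 0.1864 m³/s
w_2 = (12.1 − 0.0)/2 = 6.05 m; q_2 = 1.00 × 0.75 × 6.05 = 4.538 m³/s
w_3 = (19.5 − 7.1)/2 = 6.2 m; q_3 = 0.96 × 0.75 × 6.2 = 4.464 m³/s
w_4 = (19.5 − 12.1)/2 = 3.7 m; q_4 = 0.34 × 0.13 × 3.7 = 0.1635 m³/s
Q = Σ qᵢ = 9.351 m³/s

9.35 m³/s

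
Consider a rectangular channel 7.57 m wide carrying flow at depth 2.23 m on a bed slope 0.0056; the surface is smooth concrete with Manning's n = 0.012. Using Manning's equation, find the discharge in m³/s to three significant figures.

A = b·y = 7.57 × 2.23 = 16.88 m²
P = b + 2y = 7.57 + 2×2.23 = 12.03 m
R = A/P = 16.88/12.03 = 1.403 m
Q = (1/n)·A·R^(2/3)·S^(1/2) = (1/0.012) × 16.88 × 1.403^(2/3) × 0.0056^(1/2) = 131.9 m³/s

132 m³/s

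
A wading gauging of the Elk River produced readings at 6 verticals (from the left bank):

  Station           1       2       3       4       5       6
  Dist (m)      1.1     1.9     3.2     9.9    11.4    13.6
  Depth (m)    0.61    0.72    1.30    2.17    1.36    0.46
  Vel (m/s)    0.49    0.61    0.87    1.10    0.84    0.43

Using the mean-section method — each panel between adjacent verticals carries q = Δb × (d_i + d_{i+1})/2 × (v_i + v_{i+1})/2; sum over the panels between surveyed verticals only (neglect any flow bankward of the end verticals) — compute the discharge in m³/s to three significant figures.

16.6 m³/s

Panel 1-2: Δb = 0.8 m, d̄ = (0.61+0.72)/2 = 0.665, v̄ = (0.49+0.61)/2 = 0.55 → q = 0.8×0.665×0.55 = 0.2926 m³/s
Panel 2-3: Δb = 1.3 m, d̄ = (0.72+1.30)/2 = 1.01, v̄ = (0.61+0.87)/2 = 0.74 → q = 1.3×1.01×0.74 = 0.9716 m³/s
Panel 3-4: Δb = 6.7 m, d̄ = (1.30+2.17)/2 = 1.735, v̄ = (0.87+1.10)/2 = 0.985 → q = 6.7×1.735×0.985 = 11.45 m³/s
Panel 4-5: Δb = 1.5 m, d̄ = (2.17+1.36)/2 = 1.765, v̄ = (1.10+0.84)/2 = 0.97 → q = 1.5×1.765×0.97 = 2.568 m³/s
Panel 5-6: Δb = 2.2 m, d̄ = (1.36+0.46)/2 = 0.91, v̄ = (0.84+0.43)/2 = 0.635 → q = 2.2×0.91×0.635 = 1.271 m³/s
Q = Σ q = 16.55 m³/s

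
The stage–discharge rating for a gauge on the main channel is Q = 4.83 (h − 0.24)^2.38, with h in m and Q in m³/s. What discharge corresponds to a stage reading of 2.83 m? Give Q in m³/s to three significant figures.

Q = 4.83 × (2.83 − 0.24)^2.38 = 4.83 × 2.59^2.38 = 46.52 m³/s

46.5 m³/s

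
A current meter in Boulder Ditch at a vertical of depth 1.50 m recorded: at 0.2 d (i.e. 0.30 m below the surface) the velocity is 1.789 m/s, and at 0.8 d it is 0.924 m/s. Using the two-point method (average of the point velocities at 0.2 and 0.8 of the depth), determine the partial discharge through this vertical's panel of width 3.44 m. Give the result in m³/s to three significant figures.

7.00 m³/s

v̄ = (1.789 + 0.924) / 2 = 1.357 m/s
q = v̄ × d × w = 1.357 × 1.50 × 3.44 = 7.000 m³/s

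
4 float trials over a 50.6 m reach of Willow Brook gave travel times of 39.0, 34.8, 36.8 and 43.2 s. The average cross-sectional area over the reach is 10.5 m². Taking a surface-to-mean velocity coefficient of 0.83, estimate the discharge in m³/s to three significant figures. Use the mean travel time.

11.5 m³/s

t̄ = (39.0 + 34.8 + 36.8 + 43.2) / 4 = 38.45 s
v_surface = L / t̄ = 50.6 / 38.45 = 1.316 m/s
v_mean = 0.83 × 1.316 = 1.092 m/s
Q = A × v_mean = 10.5 × 1.092 = 11.47 m³/s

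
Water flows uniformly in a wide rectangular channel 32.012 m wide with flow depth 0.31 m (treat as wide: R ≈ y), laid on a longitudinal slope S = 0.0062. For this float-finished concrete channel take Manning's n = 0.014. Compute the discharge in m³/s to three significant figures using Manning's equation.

25.6 m³/s

A = b·y = 32.012 × 0.31 = 9.924 m²
Wide channel: R ≈ y = 0.31 m
Q = (1/n)·A·R^(2/3)·S^(1/2) = (1/0.014) × 9.924 × 0.3100^(2/3) × 0.0062^(1/2) = 25.57 m³/s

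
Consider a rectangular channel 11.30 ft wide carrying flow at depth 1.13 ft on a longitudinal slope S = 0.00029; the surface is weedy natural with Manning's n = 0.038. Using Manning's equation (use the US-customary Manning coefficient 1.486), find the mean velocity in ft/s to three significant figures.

A = b·y = 11.30 × 1.13 = 12.77 ft²
P = b + 2y = 11.30 + 2×1.13 = 13.56 ft
R = A/P = 12.77/13.56 = 0.9417 ft
Q = (1.486/n)·A·R^(2/3)·S^(1/2) = (1.486/0.038) × 12.77 × 0.9417^(2/3) × 0.00029^(1/2) = 8.169 ft³/s
V = Q/A = 8.169/12.77 = 0.6398 ft/s

0.640 ft/s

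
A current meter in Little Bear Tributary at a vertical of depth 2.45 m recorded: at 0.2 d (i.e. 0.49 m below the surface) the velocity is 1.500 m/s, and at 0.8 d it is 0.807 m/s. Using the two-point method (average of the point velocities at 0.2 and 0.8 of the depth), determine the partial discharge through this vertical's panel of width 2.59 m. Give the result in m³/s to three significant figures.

7.32 m³/s

v̄ = (1.500 + 0.807) / 2 = 1.154 m/s
q = v̄ × d × w = 1.154 × 2.45 × 2.59 = 7.320 m³/s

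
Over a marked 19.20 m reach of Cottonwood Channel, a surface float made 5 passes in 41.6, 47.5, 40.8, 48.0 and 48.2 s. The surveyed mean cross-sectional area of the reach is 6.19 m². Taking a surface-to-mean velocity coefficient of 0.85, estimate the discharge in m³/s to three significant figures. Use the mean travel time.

2.23 m³/s

t̄ = (41.6 + 47.5 + 40.8 + 48.0 + 48.2) / 5 = 45.22 s
v_surface = L / t̄ = 19.20 / 45.22 = 0.4246 m/s
v_mean = 0.85 × 0.4246 = 0.3609 m/s
Q = A × v_mean = 6.19 × 0.3609 = 2.234 m³/s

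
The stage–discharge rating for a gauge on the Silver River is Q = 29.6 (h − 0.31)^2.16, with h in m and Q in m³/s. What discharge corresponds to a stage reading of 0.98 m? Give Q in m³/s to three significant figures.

Q = 29.6 × (0.98 − 0.31)^2.16 = 29.6 × 0.67^2.16 = 12.46 m³/s

12.5 m³/s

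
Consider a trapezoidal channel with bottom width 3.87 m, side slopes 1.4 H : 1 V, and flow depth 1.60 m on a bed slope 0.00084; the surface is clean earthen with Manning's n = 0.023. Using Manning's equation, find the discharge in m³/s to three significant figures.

A = (b + z·y)·y = (3.87 + 1.4×1.60)×1.60 = 9.776 m²
P = b + 2y√(1+z²) = 3.87 + 2×1.60×√(1+1.4²) = 9.375 m
R = A/P = 9.776/9.375 = 1.043 m
Q = (1/n)·A·R^(2/3)·S^(1/2) = (1/0.023) × 9.776 × 1.043^(2/3) × 0.00084^(1/2) = 12.67 m³/s

12.7 m³/s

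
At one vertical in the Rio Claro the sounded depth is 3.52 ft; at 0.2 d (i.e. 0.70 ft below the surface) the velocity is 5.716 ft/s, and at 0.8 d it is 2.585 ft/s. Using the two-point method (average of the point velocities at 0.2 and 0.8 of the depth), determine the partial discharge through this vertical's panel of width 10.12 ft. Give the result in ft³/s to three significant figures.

148 ft³/s

v̄ = (5.716 + 2.585) / 2 = 4.151 ft/s
q = v̄ × d × w = 4.151 × 3.52 × 10.12 = 147.9 ft³/s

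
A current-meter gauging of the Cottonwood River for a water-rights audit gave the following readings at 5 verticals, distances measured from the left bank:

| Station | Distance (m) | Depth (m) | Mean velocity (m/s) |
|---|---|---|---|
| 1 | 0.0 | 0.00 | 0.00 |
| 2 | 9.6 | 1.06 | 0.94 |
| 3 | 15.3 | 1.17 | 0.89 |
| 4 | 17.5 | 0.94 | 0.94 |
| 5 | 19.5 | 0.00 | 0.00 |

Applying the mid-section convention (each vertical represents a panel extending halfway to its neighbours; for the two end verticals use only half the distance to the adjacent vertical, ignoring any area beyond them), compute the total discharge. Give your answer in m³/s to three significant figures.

13.6 m³/s

w_2 = (15.3 − 0.0)/2 = 7.65 m; q_2 = 0.94 × 1.06 × 7.65 = 7.622 m³/s
w_3 = (17.5 − 9.6)/2 = 3.95 m; q_3 = 0.89 × 1.17 × 3.95 = 4.113 m³/s
w_4 = (19.5 − 15.3)/2 = 2.1 m; q_4 = 0.94 × 0.94 × 2.1 = 1.856 m³/s
Stations 1, 5 contribute zero (depth or velocity is 0).
Q = Σ qᵢ = 13.59 m³/s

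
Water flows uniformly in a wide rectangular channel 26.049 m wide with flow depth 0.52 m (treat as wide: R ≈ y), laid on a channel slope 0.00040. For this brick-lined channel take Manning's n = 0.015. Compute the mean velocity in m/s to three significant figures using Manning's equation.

0.862 m/s

A = b·y = 26.049 × 0.52 = 13.55 m²
Wide channel: R ≈ y = 0.52 m
Q = (1/n)·A·R^(2/3)·S^(1/2) = (1/0.015) × 13.55 × 0.5200^(2/3) × 0.00040^(1/2) = 11.68 m³/s
V = Q/A = 11.68/13.55 = 0.8622 m/s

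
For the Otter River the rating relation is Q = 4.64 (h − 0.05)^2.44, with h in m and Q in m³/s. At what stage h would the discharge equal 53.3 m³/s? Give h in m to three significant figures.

h − h₀ = (Q/C)^(1/b) = (53.3/4.64)^(1/2.44) = 2.720 m
h = 0.05 + 2.720 = 2.770 m

2.77 m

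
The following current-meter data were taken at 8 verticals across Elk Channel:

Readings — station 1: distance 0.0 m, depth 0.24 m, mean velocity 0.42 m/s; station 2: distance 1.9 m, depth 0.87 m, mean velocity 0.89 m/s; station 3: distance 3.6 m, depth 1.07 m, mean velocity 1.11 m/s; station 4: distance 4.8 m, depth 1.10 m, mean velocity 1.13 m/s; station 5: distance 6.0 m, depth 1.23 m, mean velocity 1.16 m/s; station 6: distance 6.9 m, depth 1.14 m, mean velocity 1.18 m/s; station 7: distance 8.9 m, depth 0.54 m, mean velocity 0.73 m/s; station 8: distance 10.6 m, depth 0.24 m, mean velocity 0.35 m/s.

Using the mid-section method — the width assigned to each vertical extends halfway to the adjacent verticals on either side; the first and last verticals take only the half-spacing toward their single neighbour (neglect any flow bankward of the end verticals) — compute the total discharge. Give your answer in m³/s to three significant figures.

8.95 m³/s

w_1 = (1.9 − 0.0)/2 = 0.95 m; q_1 = 0.42 × 0.24 × 0.95 = 0.09576 m³/s
w_2 = (3.6 − 0.0)/2 = 1.8 m; q_2 = 0.89 × 0.87 × 1.8 = 1.394 m³/s
w_3 = (4.8 − 1.9)/2 = 1.45 m; q_3 = 1.11 × 1.07 × 1.45 = 1.722 m³/s
w_4 = (6.0 − 3.6)/2 = 1.2 m; q_4 = 1.13 × 1.10 × 1.2 = 1.492 m³/s
w_5 = (6.9 − 4.8)/2 = 1.05 m; q_5 = 1.16 × 1.23 × 1.05 = 1.498 m³/s
w_6 = (8.9 − 6.0)/2 = 1.45 m; q_6 = 1.18 × 1.14 × 1.45 = 1.951 m³/s
w_7 = (10.6 − 6.9)/2 = 1.85 m; q_7 = 0.73 × 0.54 × 1.85 = 0.7293 m³/s
w_8 = (10.6 − 8.9)/2 = 0.85 m; q_8 = 0.35 × 0.24 × 0.85 = 0.07140 m³/s
Q = Σ qᵢ = 8.953 m³/s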